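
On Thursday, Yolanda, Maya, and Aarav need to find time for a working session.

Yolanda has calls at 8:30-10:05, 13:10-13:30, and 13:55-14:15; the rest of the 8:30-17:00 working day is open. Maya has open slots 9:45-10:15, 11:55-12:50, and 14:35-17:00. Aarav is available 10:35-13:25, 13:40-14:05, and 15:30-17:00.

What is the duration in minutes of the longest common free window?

90 minutes

Yolanda free within 08:30–17:00: 10:05–13:10, 13:30–13:55, 14:15–17:00.
Yolanda ∩ Maya: 10:05–10:15, 11:55–12:50, 14:35–17:00.
Yolanda ∩ Maya ∩ Aarav: 11:55–12:50, 15:30–17:00.
Common window lengths: 55, 90 min; longest is 90.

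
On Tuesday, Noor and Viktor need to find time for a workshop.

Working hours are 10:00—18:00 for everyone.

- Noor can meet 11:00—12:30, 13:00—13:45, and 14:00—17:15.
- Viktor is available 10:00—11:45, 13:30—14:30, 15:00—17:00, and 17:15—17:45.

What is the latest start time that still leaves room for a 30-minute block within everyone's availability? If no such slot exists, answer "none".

Noor ∩ Viktor: 11:00–11:45, 13:30–13:45, 14:00–14:30, 15:00–17:00.
Windows ≥ 30 min: 11:00–11:45, 14:00–14:30, 15:00–17:00.
Latest start in the last window 15:00–17:00 is 17:00 − 30 min = 16:30.

16:30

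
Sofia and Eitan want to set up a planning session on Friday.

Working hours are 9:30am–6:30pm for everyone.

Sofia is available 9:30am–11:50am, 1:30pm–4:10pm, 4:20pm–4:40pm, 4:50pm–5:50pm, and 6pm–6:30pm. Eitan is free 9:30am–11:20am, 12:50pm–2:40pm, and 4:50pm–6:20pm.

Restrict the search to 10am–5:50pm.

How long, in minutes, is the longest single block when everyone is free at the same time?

80 minutes

Sofia ∩ Eitan: 09:30–11:20, 13:30–14:40, 16:50–17:50, 18:00–18:20.
Restricted to 10:00–17:50: 10:00–11:20, 13:30–14:40, 16:50–17:50.
Common window lengths: 80, 70, 60 min; longest is 80.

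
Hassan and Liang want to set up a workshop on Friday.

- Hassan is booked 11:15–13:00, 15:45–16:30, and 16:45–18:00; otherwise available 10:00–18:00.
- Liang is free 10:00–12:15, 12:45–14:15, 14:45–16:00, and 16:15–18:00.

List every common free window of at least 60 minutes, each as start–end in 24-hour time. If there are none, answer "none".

10:00–11:15, 13:00–14:15, 14:45–15:45

Hassan free within 10:00–18:00: 10:00–11:15, 13:00–15:45, 16:30–16:45.
Hassan ∩ Liang: 10:00–11:15, 13:00–14:15, 14:45–15:45, 16:30–16:45.
Windows ≥ 60 min: 10:00–11:15, 13:00–14:15, 14:45–15:45.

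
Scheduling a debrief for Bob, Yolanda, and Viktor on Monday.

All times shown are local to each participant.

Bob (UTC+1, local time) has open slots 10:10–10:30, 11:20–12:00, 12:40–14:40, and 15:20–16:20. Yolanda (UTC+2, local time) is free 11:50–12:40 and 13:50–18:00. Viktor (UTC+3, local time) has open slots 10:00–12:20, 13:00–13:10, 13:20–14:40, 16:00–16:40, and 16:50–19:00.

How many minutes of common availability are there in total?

120 minutes

Bob → UTC: 09:10–09:30, 10:20–11:00, 11:40–13:40, 14:20–15:20.
Yolanda → UTC: 09:50–10:40, 11:50–16:00.
Viktor → UTC: 07:00–09:20, 10:00–10:10, 10:20–11:40, 13:00–13:40, 13:50–16:00.
Bob ∩ Yolanda: 10:20–10:40, 11:50–13:40, 14:20–15:20.
Bob ∩ Yolanda ∩ Viktor: 10:20–10:40, 13:00–13:40, 14:20–15:20.
Total common minutes: 20 + 40 + 60 = 120.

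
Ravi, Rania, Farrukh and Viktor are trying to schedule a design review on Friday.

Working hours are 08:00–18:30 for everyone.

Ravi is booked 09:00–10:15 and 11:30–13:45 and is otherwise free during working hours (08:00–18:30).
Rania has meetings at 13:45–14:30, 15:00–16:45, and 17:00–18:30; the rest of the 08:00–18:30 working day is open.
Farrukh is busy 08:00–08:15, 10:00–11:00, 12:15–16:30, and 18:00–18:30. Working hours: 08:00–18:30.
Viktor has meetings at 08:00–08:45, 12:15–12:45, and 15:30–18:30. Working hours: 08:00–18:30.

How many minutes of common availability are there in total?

45 minutes

Ravi free within 08:00–18:30: 08:00–09:00, 10:15–11:30, 13:45–18:30.
Rania free within 08:00–18:30: 08:00–13:45, 14:30–15:00, 16:45–17:00.
Farrukh free within 08:00–18:30: 08:15–10:00, 11:00–12:15, 16:30–18:00.
Viktor free within 08:00–18:30: 08:45–12:15, 12:45–15:30.
Ravi ∩ Rania: 08:00–09:00, 10:15–11:30, 14:30–15:00, 16:45–17:00.
Ravi ∩ Rania ∩ Farrukh: 08:15–09:00, 11:00–11:30, 16:45–17:00.
Ravi ∩ Rania ∩ Farrukh ∩ Viktor: 08:45–09:00, 11:00–11:30.
Total common minutes: 15 + 30 = 45.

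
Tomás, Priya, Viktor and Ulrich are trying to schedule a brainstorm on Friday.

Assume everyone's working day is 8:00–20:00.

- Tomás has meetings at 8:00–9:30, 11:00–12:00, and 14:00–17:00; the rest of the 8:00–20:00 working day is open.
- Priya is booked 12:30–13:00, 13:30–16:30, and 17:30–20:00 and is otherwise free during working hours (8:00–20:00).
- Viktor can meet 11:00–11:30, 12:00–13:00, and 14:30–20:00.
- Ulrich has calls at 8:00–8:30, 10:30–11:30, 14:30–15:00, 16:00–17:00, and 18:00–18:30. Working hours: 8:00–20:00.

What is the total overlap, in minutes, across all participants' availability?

60 minutes

Tomás free within 08:00–20:00: 09:30–11:00, 12:00–14:00, 17:00–20:00.
Priya free within 08:00–20:00: 08:00–12:30, 13:00–13:30, 16:30–17:30.
Ulrich free within 08:00–20:00: 08:30–10:30, 11:30–14:30, 15:00–16:00, 17:00–18:00, 18:30–20:00.
Tomás ∩ Priya: 09:30–11:00, 12:00–12:30, 13:00–13:30, 17:00–17:30.
Tomás ∩ Priya ∩ Viktor: 12:00–12:30, 17:00–17:30.
Tomás ∩ Priya ∩ Viktor ∩ Ulrich: 12:00–12:30, 17:00–17:30.
Total common minutes: 30 + 30 = 60.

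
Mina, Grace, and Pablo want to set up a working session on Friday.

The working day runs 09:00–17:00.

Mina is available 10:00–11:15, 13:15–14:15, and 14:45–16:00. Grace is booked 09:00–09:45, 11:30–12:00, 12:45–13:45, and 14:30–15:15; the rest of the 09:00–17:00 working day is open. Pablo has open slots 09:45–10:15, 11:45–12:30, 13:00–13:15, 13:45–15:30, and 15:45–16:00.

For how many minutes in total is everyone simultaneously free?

75 minutes

Grace free within 09:00–17:00: 09:45–11:30, 12:00–12:45, 13:45–14:30, 15:15–17:00.
Mina ∩ Grace: 10:00–11:15, 13:45–14:15, 15:15–16:00.
Mina ∩ Grace ∩ Pablo: 10:00–10:15, 13:45–14:15, 15:15–15:30, 15:45–16:00.
Total common minutes: 15 + 30 + 15 + 15 = 75.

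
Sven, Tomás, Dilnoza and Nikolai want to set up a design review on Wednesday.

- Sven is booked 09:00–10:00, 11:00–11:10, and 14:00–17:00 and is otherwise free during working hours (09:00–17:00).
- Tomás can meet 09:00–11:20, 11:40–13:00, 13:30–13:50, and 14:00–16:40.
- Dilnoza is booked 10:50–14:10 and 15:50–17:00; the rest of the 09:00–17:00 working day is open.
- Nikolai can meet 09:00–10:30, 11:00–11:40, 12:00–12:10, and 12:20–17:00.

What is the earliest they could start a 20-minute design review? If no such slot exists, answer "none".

10:00

Sven free within 09:00–17:00: 10:00–11:00, 11:10–14:00.
Dilnoza free within 09:00–17:00: 09:00–10:50, 14:10–15:50.
Sven ∩ Tomás: 10:00–11:00, 11:10–11:20, 11:40–13:00, 13:30–13:50.
Sven ∩ Tomás ∩ Dilnoza: 10:00–10:50.
Sven ∩ Tomás ∩ Dilnoza ∩ Nikolai: 10:00–10:30.
Windows ≥ 20 min: 10:00–10:30.
Earliest such window starts at 10:00.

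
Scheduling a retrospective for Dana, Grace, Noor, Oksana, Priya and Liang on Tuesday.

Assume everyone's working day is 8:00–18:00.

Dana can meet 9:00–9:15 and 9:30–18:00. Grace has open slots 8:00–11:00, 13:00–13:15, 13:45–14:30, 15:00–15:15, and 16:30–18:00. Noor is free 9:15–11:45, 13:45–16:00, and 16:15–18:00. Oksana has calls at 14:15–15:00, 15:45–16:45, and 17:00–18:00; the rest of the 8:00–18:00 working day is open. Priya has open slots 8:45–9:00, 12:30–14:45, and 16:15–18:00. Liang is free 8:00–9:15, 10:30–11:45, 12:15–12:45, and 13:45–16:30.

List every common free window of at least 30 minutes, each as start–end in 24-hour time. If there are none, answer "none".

Oksana free within 08:00–18:00: 08:00–14:15, 15:00–15:45, 16:45–17:00.
Dana ∩ Grace: 09:00–09:15, 09:30–11:00, 13:00–13:15, 13:45–14:30, 15:00–15:15, 16:30–18:00.
Dana ∩ Grace ∩ Noor: 09:30–11:00, 13:45–14:30, 15:00–15:15, 16:30–18:00.
Dana ∩ Grace ∩ Noor ∩ Oksana: 09:30–11:00, 13:45–14:15, 15:00–15:15, 16:45–17:00.
Dana ∩ Grace ∩ Noor ∩ Oksana ∩ Priya: 13:45–14:15, 16:45–17:00.
Dana ∩ Grace ∩ Noor ∩ Oksana ∩ Priya ∩ Liang: 13:45–14:15.
Windows ≥ 30 min: 13:45–14:15.

13:45–14:15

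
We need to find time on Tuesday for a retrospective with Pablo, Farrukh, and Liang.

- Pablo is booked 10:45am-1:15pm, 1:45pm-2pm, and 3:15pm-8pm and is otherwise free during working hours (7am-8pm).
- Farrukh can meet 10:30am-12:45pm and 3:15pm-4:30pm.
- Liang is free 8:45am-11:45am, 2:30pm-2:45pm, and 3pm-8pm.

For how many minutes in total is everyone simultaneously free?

15 minutes

Pablo free within 07:00–20:00: 07:00–10:45, 13:15–13:45, 14:00–15:15.
Pablo ∩ Farrukh: 10:30–10:45.
Pablo ∩ Farrukh ∩ Liang: 10:30–10:45.
Total common minutes: 15.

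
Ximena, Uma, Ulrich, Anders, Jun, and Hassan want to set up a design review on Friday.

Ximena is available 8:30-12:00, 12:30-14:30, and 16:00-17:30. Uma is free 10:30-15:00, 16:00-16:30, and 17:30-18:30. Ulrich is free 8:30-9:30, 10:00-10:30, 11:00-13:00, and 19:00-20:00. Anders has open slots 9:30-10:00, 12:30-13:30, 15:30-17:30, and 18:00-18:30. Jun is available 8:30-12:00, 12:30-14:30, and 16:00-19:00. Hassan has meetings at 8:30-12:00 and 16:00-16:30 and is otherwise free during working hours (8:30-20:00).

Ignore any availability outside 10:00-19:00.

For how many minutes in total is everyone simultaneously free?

Hassan free within 08:30–20:00: 12:00–16:00, 16:30–20:00.
Ximena ∩ Uma: 10:30–12:00, 12:30–14:30, 16:00–16:30.
Ximena ∩ Uma ∩ Ulrich: 11:00–12:00, 12:30–13:00.
Ximena ∩ Uma ∩ Ulrich ∩ Anders: 12:30–13:00.
Ximena ∩ Uma ∩ Ulrich ∩ Anders ∩ Jun: 12:30–13:00.
Ximena ∩ Uma ∩ Ulrich ∩ Anders ∩ Jun ∩ Hassan: 12:30–13:00.
Restricted to 10:00–19:00: 12:30–13:00.
Total common minutes: 30.

30 minutes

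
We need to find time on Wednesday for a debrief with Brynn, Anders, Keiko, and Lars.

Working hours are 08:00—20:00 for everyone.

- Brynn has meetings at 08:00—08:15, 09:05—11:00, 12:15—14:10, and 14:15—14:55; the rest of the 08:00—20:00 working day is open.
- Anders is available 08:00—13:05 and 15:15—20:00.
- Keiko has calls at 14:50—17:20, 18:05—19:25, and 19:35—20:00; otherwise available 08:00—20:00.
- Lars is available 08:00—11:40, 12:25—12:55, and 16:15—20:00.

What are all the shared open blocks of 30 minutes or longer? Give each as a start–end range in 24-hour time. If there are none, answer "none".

Brynn free within 08:00–20:00: 08:15–09:05, 11:00–12:15, 14:10–14:15, 14:55–20:00.
Keiko free within 08:00–20:00: 08:00–14:50, 17:20–18:05, 19:25–19:35.
Brynn ∩ Anders: 08:15–09:05, 11:00–12:15, 15:15–20:00.
Brynn ∩ Anders ∩ Keiko: 08:15–09:05, 11:00–12:15, 17:20–18:05, 19:25–19:35.
Brynn ∩ Anders ∩ Keiko ∩ Lars: 08:15–09:05, 11:00–11:40, 17:20–18:05, 19:25–19:35.
Windows ≥ 30 min: 08:15–09:05, 11:00–11:40, 17:20–18:05.

08:15–09:05, 11:00–11:40, 17:20–18:05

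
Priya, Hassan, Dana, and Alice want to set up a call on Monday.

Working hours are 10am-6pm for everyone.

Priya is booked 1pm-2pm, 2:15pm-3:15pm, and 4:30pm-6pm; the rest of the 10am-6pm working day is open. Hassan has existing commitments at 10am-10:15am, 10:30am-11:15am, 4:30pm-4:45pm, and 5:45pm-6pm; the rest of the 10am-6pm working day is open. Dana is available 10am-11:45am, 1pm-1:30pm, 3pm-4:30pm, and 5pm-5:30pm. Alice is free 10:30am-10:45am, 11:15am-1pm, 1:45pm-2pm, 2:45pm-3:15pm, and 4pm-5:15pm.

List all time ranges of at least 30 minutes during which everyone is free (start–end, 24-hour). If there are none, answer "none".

Priya free within 10:00–18:00: 10:00–13:00, 14:00–14:15, 15:15–16:30.
Hassan free within 10:00–18:00: 10:15–10:30, 11:15–16:30, 16:45–17:45.
Priya ∩ Hassan: 10:15–10:30, 11:15–13:00, 14:00–14:15, 15:15–16:30.
Priya ∩ Hassan ∩ Dana: 10:15–10:30, 11:15–11:45, 15:15–16:30.
Priya ∩ Hassan ∩ Dana ∩ Alice: 11:15–11:45, 16:00–16:30.
Windows ≥ 30 min: 11:15–11:45, 16:00–16:30.

11:15–11:45, 16:00–16:30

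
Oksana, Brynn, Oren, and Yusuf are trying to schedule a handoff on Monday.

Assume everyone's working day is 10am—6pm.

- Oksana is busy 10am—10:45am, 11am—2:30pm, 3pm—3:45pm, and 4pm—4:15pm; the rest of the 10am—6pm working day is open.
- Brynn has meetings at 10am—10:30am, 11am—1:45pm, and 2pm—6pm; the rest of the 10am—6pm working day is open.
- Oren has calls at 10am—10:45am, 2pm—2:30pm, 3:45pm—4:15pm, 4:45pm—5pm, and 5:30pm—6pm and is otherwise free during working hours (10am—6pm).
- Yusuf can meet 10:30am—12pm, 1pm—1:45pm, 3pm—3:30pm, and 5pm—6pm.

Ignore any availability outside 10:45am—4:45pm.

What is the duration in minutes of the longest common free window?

Oksana free within 10:00–18:00: 10:45–11:00, 14:30–15:00, 15:45–16:00, 16:15–18:00.
Brynn free within 10:00–18:00: 10:30–11:00, 13:45–14:00.
Oren free within 10:00–18:00: 10:45–14:00, 14:30–15:45, 16:15–16:45, 17:00–17:30.
Oksana ∩ Brynn: 10:45–11:00.
Oksana ∩ Brynn ∩ Oren: 10:45–11:00.
Oksana ∩ Brynn ∩ Oren ∩ Yusuf: 10:45–11:00.
Restricted to 10:45–16:45: 10:45–11:00.
Single common window of 15 minutes.

15 minutes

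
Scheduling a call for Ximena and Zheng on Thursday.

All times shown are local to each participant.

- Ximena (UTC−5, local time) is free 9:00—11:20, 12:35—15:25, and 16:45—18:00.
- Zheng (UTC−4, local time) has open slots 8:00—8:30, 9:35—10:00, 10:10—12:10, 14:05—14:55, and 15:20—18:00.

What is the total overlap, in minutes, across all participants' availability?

Ximena → UTC: 14:00–16:20, 17:35–20:25, 21:45–23:00.
Zheng → UTC: 12:00–12:30, 13:35–14:00, 14:10–16:10, 18:05–18:55, 19:20–22:00.
Ximena ∩ Zheng: 14:10–16:10, 18:05–18:55, 19:20–20:25, 21:45–22:00.
Total common minutes: 120 + 50 + 65 + 15 = 250.

250 minutes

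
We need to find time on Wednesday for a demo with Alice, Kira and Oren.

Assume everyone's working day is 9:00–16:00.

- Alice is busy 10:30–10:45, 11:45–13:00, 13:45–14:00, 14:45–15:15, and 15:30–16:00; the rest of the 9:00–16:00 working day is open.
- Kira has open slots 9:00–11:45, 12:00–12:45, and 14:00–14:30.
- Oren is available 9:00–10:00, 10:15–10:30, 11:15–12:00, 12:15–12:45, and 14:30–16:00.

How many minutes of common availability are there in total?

Alice free within 09:00–16:00: 09:00–10:30, 10:45–11:45, 13:00–13:45, 14:00–14:45, 15:15–15:30.
Alice ∩ Kira: 09:00–10:30, 10:45–11:45, 14:00–14:30.
Alice ∩ Kira ∩ Oren: 09:00–10:00, 10:15–10:30, 11:15–11:45.
Total common minutes: 60 + 15 + 30 = 105.

105 minutes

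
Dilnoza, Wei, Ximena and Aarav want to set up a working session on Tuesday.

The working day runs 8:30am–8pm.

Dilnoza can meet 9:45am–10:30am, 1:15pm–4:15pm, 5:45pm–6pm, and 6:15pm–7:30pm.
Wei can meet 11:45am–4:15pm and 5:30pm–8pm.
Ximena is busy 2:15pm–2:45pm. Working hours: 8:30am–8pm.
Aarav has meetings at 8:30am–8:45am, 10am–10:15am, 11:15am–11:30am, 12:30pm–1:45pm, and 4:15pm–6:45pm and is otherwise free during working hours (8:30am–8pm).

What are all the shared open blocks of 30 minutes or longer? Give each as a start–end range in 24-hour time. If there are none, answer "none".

13:45–14:15, 14:45–16:15, 18:45–19:30

Ximena free within 08:30–20:00: 08:30–14:15, 14:45–20:00.
Aarav free within 08:30–20:00: 08:45–10:00, 10:15–11:15, 11:30–12:30, 13:45–16:15, 18:45–20:00.
Dilnoza ∩ Wei: 13:15–16:15, 17:45–18:00, 18:15–19:30.
Dilnoza ∩ Wei ∩ Ximena: 13:15–14:15, 14:45–16:15, 17:45–18:00, 18:15–19:30.
Dilnoza ∩ Wei ∩ Ximena ∩ Aarav: 13:45–14:15, 14:45–16:15, 18:45–19:30.
Windows ≥ 30 min: 13:45–14:15, 14:45–16:15, 18:45–19:30.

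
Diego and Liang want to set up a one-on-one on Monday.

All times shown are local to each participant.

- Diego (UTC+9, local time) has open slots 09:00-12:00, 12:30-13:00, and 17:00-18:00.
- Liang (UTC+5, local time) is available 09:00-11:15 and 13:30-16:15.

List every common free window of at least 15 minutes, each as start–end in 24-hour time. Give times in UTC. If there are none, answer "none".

Diego → UTC: 00:00–03:00, 03:30–04:00, 08:00–09:00.
Liang → UTC: 04:00–06:15, 08:30–11:15.
Diego ∩ Liang: 08:30–09:00.
Windows ≥ 15 min: 08:30–09:00.

08:30–09:00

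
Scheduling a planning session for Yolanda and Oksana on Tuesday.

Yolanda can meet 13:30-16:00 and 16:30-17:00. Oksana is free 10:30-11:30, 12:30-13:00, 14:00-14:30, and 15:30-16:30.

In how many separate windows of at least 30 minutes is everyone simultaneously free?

Yolanda ∩ Oksana: 14:00–14:30, 15:30–16:00.
Windows ≥ 30 min: 14:00–14:30, 15:30–16:00.
That's 2 windows.

2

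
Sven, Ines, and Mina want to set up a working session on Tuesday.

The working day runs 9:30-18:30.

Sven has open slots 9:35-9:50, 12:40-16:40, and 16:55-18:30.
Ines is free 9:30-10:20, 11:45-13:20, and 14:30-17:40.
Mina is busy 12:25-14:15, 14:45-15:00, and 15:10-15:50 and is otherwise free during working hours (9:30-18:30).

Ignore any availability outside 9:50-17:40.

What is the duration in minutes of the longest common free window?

Mina free within 09:30–18:30: 09:30–12:25, 14:15–14:45, 15:00–15:10, 15:50–18:30.
Sven ∩ Ines: 09:35–09:50, 12:40–13:20, 14:30–16:40, 16:55–17:40.
Sven ∩ Ines ∩ Mina: 09:35–09:50, 14:30–14:45, 15:00–15:10, 15:50–16:40, 16:55–17:40.
Restricted to 09:50–17:40: 14:30–14:45, 15:00–15:10, 15:50–16:40, 16:55–17:40.
Common window lengths: 15, 10, 50, 45 min; longest is 50.

50 minutes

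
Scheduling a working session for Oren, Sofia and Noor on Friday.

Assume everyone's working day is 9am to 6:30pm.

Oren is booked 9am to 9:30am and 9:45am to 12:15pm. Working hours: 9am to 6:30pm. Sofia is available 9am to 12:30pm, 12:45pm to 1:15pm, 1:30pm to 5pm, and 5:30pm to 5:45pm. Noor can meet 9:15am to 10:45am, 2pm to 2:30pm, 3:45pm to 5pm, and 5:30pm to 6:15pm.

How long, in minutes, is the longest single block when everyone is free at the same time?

Oren free within 09:00–18:30: 09:30–09:45, 12:15–18:30.
Oren ∩ Sofia: 09:30–09:45, 12:15–12:30, 12:45–13:15, 13:30–17:00, 17:30–17:45.
Oren ∩ Sofia ∩ Noor: 09:30–09:45, 14:00–14:30, 15:45–17:00, 17:30–17:45.
Common window lengths: 15, 30, 75, 15 min; longest is 75.

75 minutes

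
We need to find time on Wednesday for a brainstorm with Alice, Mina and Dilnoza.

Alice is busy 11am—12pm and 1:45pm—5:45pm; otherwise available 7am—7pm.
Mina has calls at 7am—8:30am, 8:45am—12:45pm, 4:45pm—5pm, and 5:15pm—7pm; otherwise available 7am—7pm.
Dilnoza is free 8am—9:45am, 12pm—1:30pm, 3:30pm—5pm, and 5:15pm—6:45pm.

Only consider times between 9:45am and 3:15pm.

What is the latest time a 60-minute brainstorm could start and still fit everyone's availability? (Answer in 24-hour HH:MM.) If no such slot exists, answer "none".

Alice free within 07:00–19:00: 07:00–11:00, 12:00–13:45, 17:45–19:00.
Mina free within 07:00–19:00: 08:30–08:45, 12:45–16:45, 17:00–17:15.
Alice ∩ Mina: 08:30–08:45, 12:45–13:45.
Alice ∩ Mina ∩ Dilnoza: 08:30–08:45, 12:45–13:30.
Restricted to 09:45–15:15: 12:45–13:30.
Windows ≥ 60 min: (none).

none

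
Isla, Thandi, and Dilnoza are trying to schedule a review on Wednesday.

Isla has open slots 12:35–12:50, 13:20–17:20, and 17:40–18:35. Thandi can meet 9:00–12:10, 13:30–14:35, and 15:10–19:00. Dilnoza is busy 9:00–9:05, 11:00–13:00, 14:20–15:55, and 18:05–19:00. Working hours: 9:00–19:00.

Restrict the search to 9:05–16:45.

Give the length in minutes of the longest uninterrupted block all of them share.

Dilnoza free within 09:00–19:00: 09:05–11:00, 13:00–14:20, 15:55–18:05.
Isla ∩ Thandi: 13:30–14:35, 15:10–17:20, 17:40–18:35.
Isla ∩ Thandi ∩ Dilnoza: 13:30–14:20, 15:55–17:20, 17:40–18:05.
Restricted to 09:05–16:45: 13:30–14:20, 15:55–16:45.
Common window lengths: 50, 50 min; longest is 50.

50 minutes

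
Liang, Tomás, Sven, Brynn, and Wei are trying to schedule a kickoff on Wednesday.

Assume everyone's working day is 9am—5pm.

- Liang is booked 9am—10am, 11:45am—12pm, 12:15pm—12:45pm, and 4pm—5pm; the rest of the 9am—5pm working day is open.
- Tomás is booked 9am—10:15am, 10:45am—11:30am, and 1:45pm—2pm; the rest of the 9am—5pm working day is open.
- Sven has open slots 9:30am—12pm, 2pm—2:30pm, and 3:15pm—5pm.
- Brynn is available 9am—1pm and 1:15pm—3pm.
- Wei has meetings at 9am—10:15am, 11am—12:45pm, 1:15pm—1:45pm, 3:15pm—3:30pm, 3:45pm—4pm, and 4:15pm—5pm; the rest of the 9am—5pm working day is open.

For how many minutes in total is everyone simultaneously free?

60 minutes

Liang free within 09:00–17:00: 10:00–11:45, 12:00–12:15, 12:45–16:00.
Tomás free within 09:00–17:00: 10:15–10:45, 11:30–13:45, 14:00–17:00.
Wei free within 09:00–17:00: 10:15–11:00, 12:45–13:15, 13:45–15:15, 15:30–15:45, 16:00–16:15.
Liang ∩ Tomás: 10:15–10:45, 11:30–11:45, 12:00–12:15, 12:45–13:45, 14:00–16:00.
Liang ∩ Tomás ∩ Sven: 10:15–10:45, 11:30–11:45, 14:00–14:30, 15:15–16:00.
Liang ∩ Tomás ∩ Sven ∩ Brynn: 10:15–10:45, 11:30–11:45, 14:00–14:30.
Liang ∩ Tomás ∩ Sven ∩ Brynn ∩ Wei: 10:15–10:45, 14:00–14:30.
Total common minutes: 30 + 30 = 60.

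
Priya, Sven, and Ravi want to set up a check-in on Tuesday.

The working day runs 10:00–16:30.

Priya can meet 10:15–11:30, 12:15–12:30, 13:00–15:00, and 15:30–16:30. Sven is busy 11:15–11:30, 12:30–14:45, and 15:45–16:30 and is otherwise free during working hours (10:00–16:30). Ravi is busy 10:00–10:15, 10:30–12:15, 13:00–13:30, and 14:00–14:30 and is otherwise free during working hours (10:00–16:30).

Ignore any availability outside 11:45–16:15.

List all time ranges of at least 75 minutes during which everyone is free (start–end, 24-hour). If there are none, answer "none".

none

Sven free within 10:00–16:30: 10:00–11:15, 11:30–12:30, 14:45–15:45.
Ravi free within 10:00–16:30: 10:15–10:30, 12:15–13:00, 13:30–14:00, 14:30–16:30.
Priya ∩ Sven: 10:15–11:15, 12:15–12:30, 14:45–15:00, 15:30–15:45.
Priya ∩ Sven ∩ Ravi: 10:15–10:30, 12:15–12:30, 14:45–15:00, 15:30–15:45.
Restricted to 11:45–16:15: 12:15–12:30, 14:45–15:00, 15:30–15:45.
Windows ≥ 75 min: (none).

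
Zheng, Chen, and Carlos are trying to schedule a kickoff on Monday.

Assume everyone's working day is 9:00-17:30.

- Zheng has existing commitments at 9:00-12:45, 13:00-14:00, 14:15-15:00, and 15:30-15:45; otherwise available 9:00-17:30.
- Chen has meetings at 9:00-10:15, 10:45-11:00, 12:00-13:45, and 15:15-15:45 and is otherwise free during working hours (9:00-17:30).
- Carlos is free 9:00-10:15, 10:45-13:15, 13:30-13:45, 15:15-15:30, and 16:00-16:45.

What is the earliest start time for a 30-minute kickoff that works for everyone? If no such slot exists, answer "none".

16:00

Zheng free within 09:00–17:30: 12:45–13:00, 14:00–14:15, 15:00–15:30, 15:45–17:30.
Chen free within 09:00–17:30: 10:15–10:45, 11:00–12:00, 13:45–15:15, 15:45–17:30.
Zheng ∩ Chen: 14:00–14:15, 15:00–15:15, 15:45–17:30.
Zheng ∩ Chen ∩ Carlos: 16:00–16:45.
Windows ≥ 30 min: 16:00–16:45.
Earliest such window starts at 16:00.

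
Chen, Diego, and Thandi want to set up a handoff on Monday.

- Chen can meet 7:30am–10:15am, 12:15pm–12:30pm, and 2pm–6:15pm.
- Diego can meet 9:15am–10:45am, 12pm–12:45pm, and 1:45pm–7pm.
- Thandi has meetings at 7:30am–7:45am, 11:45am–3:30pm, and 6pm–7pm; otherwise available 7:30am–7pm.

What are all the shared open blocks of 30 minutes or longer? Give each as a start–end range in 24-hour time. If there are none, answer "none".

Thandi free within 07:30–19:00: 07:45–11:45, 15:30–18:00.
Chen ∩ Diego: 09:15–10:15, 12:15–12:30, 14:00–18:15.
Chen ∩ Diego ∩ Thandi: 09:15–10:15, 15:30–18:00.
Windows ≥ 30 min: 09:15–10:15, 15:30–18:00.

09:15–10:15, 15:30–18:00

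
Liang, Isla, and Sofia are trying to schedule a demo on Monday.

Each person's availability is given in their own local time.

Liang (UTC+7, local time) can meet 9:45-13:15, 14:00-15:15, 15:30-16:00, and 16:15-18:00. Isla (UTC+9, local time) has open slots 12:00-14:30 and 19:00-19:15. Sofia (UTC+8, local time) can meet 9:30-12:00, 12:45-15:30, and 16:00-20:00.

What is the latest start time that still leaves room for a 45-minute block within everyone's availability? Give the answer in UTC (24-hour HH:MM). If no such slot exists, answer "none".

Liang → UTC: 02:45–06:15, 07:00–08:15, 08:30–09:00, 09:15–11:00.
Isla → UTC: 03:00–05:30, 10:00–10:15.
Sofia → UTC: 01:30–04:00, 04:45–07:30, 08:00–12:00.
Liang ∩ Isla: 03:00–05:30, 10:00–10:15.
Liang ∩ Isla ∩ Sofia: 03:00–04:00, 04:45–05:30, 10:00–10:15.
Windows ≥ 45 min: 03:00–04:00, 04:45–05:30.
Latest start in the last window 04:45–05:30 is 05:30 − 45 min = 04:45.

04:45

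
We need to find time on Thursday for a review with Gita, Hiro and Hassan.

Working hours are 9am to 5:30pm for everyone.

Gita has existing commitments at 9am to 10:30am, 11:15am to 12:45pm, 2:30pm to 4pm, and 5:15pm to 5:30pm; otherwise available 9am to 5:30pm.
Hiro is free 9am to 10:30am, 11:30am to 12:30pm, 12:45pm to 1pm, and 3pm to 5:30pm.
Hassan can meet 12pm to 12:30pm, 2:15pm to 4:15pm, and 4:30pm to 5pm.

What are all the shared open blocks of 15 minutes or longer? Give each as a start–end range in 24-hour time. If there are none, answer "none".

Gita free within 09:00–17:30: 10:30–11:15, 12:45–14:30, 16:00–17:15.
Gita ∩ Hiro: 12:45–13:00, 16:00–17:15.
Gita ∩ Hiro ∩ Hassan: 16:00–16:15, 16:30–17:00.
Windows ≥ 15 min: 16:00–16:15, 16:30–17:00.

16:00–16:15, 16:30–17:00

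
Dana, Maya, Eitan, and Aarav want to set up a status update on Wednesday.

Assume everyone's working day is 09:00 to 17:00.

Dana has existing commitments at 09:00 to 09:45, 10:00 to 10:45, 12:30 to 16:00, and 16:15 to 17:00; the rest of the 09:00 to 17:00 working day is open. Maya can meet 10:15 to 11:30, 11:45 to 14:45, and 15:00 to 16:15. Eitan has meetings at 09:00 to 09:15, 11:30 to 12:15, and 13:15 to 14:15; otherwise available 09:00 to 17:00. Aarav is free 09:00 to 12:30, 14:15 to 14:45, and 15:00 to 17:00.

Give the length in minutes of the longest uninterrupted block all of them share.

45 minutes

Dana free within 09:00–17:00: 09:45–10:00, 10:45–12:30, 16:00–16:15.
Eitan free within 09:00–17:00: 09:15–11:30, 12:15–13:15, 14:15–17:00.
Dana ∩ Maya: 10:45–11:30, 11:45–12:30, 16:00–16:15.
Dana ∩ Maya ∩ Eitan: 10:45–11:30, 12:15–12:30, 16:00–16:15.
Dana ∩ Maya ∩ Eitan ∩ Aarav: 10:45–11:30, 12:15–12:30, 16:00–16:15.
Common window lengths: 45, 15, 15 min; longest is 45.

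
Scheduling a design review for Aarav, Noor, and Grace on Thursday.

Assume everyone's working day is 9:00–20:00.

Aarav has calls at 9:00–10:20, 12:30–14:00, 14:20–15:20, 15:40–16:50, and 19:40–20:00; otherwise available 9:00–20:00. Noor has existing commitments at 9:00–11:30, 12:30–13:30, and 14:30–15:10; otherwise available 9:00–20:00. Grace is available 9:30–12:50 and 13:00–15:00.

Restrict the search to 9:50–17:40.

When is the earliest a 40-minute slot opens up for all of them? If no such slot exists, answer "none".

Aarav free within 09:00–20:00: 10:20–12:30, 14:00–14:20, 15:20–15:40, 16:50–19:40.
Noor free within 09:00–20:00: 11:30–12:30, 13:30–14:30, 15:10–20:00.
Aarav ∩ Noor: 11:30–12:30, 14:00–14:20, 15:20–15:40, 16:50–19:40.
Aarav ∩ Noor ∩ Grace: 11:30–12:30, 14:00–14:20.
Restricted to 09:50–17:40: 11:30–12:30, 14:00–14:20.
Windows ≥ 40 min: 11:30–12:30.
Earliest such window starts at 11:30.

11:30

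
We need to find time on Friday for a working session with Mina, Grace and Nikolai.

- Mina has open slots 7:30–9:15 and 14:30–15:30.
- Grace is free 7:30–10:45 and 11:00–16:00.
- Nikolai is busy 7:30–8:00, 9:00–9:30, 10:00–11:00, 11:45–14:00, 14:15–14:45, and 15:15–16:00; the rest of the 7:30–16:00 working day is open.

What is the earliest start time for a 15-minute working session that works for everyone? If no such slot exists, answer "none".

08:00

Nikolai free within 07:30–16:00: 08:00–09:00, 09:30–10:00, 11:00–11:45, 14:00–14:15, 14:45–15:15.
Mina ∩ Grace: 07:30–09:15, 14:30–15:30.
Mina ∩ Grace ∩ Nikolai: 08:00–09:00, 14:45–15:15.
Windows ≥ 15 min: 08:00–09:00, 14:45–15:15.
Earliest such window starts at 08:00.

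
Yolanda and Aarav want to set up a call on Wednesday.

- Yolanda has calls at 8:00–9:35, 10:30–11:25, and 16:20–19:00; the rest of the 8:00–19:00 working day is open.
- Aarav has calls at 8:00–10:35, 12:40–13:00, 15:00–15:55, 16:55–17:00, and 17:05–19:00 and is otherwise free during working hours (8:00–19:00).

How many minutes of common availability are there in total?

Yolanda free within 08:00–19:00: 09:35–10:30, 11:25–16:20.
Aarav free within 08:00–19:00: 10:35–12:40, 13:00–15:00, 15:55–16:55, 17:00–17:05.
Yolanda ∩ Aarav: 11:25–12:40, 13:00–15:00, 15:55–16:20.
Total common minutes: 75 + 120 + 25 = 220.

220 minutes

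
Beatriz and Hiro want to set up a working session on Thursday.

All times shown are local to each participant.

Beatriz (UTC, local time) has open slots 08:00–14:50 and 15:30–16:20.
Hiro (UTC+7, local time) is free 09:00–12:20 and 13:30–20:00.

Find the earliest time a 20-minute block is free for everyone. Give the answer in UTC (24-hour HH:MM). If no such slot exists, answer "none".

Beatriz → UTC: 08:00–14:50, 15:30–16:20.
Hiro → UTC: 02:00–05:20, 06:30–13:00.
Beatriz ∩ Hiro: 08:00–13:00.
Windows ≥ 20 min: 08:00–13:00.
Earliest such window starts at 08:00.

08:00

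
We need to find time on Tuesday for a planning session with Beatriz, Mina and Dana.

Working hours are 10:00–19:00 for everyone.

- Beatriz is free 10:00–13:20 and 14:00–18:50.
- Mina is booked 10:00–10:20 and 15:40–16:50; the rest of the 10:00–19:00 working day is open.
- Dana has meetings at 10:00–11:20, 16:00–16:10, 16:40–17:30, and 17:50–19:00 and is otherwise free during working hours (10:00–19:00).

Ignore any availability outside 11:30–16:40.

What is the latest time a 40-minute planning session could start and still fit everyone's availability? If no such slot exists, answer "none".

15:00

Mina free within 10:00–19:00: 10:20–15:40, 16:50–19:00.
Dana free within 10:00–19:00: 11:20–16:00, 16:10–16:40, 17:30–17:50.
Beatriz ∩ Mina: 10:20–13:20, 14:00–15:40, 16:50–18:50.
Beatriz ∩ Mina ∩ Dana: 11:20–13:20, 14:00–15:40, 17:30–17:50.
Restricted to 11:30–16:40: 11:30–13:20, 14:00–15:40.
Windows ≥ 40 min: 11:30–13:20, 14:00–15:40.
Latest start in the last window 14:00–15:40 is 15:40 − 40 min = 15:00.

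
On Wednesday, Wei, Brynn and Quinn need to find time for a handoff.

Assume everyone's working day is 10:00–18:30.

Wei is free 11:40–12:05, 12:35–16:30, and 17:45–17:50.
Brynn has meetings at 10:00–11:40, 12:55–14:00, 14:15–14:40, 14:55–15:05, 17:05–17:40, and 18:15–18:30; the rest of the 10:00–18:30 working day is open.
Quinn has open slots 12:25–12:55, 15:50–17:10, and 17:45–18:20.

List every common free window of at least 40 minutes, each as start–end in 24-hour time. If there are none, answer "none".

15:50–16:30

Brynn free within 10:00–18:30: 11:40–12:55, 14:00–14:15, 14:40–14:55, 15:05–17:05, 17:40–18:15.
Wei ∩ Brynn: 11:40–12:05, 12:35–12:55, 14:00–14:15, 14:40–14:55, 15:05–16:30, 17:45–17:50.
Wei ∩ Brynn ∩ Quinn: 12:35–12:55, 15:50–16:30, 17:45–17:50.
Windows ≥ 40 min: 15:50–16:30.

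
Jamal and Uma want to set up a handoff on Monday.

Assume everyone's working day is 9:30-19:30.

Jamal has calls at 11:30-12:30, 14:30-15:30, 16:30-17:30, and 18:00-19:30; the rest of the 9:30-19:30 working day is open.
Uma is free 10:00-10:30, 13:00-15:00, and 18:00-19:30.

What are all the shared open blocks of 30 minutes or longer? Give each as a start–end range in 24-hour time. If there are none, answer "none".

10:00–10:30, 13:00–14:30

Jamal free within 09:30–19:30: 09:30–11:30, 12:30–14:30, 15:30–16:30, 17:30–18:00.
Jamal ∩ Uma: 10:00–10:30, 13:00–14:30.
Windows ≥ 30 min: 10:00–10:30, 13:00–14:30.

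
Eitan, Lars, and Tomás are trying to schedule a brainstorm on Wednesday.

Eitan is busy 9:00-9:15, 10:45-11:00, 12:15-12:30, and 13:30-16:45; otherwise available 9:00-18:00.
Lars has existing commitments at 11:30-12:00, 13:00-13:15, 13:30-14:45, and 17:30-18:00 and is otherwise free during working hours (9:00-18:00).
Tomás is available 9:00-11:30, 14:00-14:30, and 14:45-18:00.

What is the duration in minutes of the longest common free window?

90 minutes

Eitan free within 09:00–18:00: 09:15–10:45, 11:00–12:15, 12:30–13:30, 16:45–18:00.
Lars free within 09:00–18:00: 09:00–11:30, 12:00–13:00, 13:15–13:30, 14:45–17:30.
Eitan ∩ Lars: 09:15–10:45, 11:00–11:30, 12:00–12:15, 12:30–13:00, 13:15–13:30, 16:45–17:30.
Eitan ∩ Lars ∩ Tomás: 09:15–10:45, 11:00–11:30, 16:45–17:30.
Common window lengths: 90, 30, 45 min; longest is 90.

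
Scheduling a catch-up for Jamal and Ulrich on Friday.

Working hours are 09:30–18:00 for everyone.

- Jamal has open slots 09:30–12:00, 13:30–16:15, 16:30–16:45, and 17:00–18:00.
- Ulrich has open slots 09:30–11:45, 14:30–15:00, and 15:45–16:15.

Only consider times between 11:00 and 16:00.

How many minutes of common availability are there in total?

90 minutes

Jamal ∩ Ulrich: 09:30–11:45, 14:30–15:00, 15:45–16:15.
Restricted to 11:00–16:00: 11:00–11:45, 14:30–15:00, 15:45–16:00.
Total common minutes: 45 + 30 + 15 = 90.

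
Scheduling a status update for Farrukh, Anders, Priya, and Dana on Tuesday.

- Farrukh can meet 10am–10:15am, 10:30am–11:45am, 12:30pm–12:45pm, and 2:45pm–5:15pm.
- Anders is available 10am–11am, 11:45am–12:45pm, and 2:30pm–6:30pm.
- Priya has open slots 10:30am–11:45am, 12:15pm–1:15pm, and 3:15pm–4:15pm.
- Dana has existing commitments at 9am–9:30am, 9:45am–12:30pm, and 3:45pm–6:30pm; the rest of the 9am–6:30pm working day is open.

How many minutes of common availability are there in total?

Dana free within 09:00–18:30: 09:30–09:45, 12:30–15:45.
Farrukh ∩ Anders: 10:00–10:15, 10:30–11:00, 12:30–12:45, 14:45–17:15.
Farrukh ∩ Anders ∩ Priya: 10:30–11:00, 12:30–12:45, 15:15–16:15.
Farrukh ∩ Anders ∩ Priya ∩ Dana: 12:30–12:45, 15:15–15:45.
Total common minutes: 15 + 30 = 45.

45 minutes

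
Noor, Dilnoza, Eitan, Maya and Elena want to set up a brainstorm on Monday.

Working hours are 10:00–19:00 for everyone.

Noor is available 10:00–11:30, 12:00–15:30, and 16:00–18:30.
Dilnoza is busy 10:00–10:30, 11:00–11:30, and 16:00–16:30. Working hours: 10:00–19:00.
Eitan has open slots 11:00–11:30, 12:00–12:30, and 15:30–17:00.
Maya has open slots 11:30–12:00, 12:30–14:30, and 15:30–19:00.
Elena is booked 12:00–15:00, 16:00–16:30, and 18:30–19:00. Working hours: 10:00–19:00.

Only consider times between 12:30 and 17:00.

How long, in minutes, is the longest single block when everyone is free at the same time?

30 minutes

Dilnoza free within 10:00–19:00: 10:30–11:00, 11:30–16:00, 16:30–19:00.
Elena free within 10:00–19:00: 10:00–12:00, 15:00–16:00, 16:30–18:30.
Noor ∩ Dilnoza: 10:30–11:00, 12:00–15:30, 16:30–18:30.
Noor ∩ Dilnoza ∩ Eitan: 12:00–12:30, 16:30–17:00.
Noor ∩ Dilnoza ∩ Eitan ∩ Maya: 16:30–17:00.
Noor ∩ Dilnoza ∩ Eitan ∩ Maya ∩ Elena: 16:30–17:00.
Restricted to 12:30–17:00: 16:30–17:00.
Single common window of 30 minutes.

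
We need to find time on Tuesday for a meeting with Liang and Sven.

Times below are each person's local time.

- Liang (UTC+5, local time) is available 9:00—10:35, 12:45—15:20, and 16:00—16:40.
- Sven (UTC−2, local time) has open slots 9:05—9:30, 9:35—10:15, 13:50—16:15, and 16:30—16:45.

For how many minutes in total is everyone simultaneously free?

30 minutes

Liang → UTC: 04:00–05:35, 07:45–10:20, 11:00–11:40.
Sven → UTC: 11:05–11:30, 11:35–12:15, 15:50–18:15, 18:30–18:45.
Liang ∩ Sven: 11:05–11:30, 11:35–11:40.
Total common minutes: 25 + 5 = 30.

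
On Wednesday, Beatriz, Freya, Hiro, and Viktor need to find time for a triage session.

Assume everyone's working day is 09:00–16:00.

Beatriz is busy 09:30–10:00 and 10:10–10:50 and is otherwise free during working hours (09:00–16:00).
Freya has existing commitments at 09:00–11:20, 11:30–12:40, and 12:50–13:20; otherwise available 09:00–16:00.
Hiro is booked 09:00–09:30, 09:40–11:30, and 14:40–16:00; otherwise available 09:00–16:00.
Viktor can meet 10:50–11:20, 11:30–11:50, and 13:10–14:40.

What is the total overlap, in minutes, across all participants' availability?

Beatriz free within 09:00–16:00: 09:00–09:30, 10:00–10:10, 10:50–16:00.
Freya free within 09:00–16:00: 11:20–11:30, 12:40–12:50, 13:20–16:00.
Hiro free within 09:00–16:00: 09:30–09:40, 11:30–14:40.
Beatriz ∩ Freya: 11:20–11:30, 12:40–12:50, 13:20–16:00.
Beatriz ∩ Freya ∩ Hiro: 12:40–12:50, 13:20–14:40.
Beatriz ∩ Freya ∩ Hiro ∩ Viktor: 13:20–14:40.
Total common minutes: 80.

80 minutes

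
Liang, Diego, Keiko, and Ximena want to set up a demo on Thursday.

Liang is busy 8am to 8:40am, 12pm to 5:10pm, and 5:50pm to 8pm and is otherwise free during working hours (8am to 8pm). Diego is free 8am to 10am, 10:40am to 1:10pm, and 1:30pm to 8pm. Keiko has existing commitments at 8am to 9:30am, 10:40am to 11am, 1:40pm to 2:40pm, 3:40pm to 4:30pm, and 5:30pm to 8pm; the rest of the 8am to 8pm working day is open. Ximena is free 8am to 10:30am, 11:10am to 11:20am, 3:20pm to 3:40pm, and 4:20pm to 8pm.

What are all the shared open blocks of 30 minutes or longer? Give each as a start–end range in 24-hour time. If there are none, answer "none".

Liang free within 08:00–20:00: 08:40–12:00, 17:10–17:50.
Keiko free within 08:00–20:00: 09:30–10:40, 11:00–13:40, 14:40–15:40, 16:30–17:30.
Liang ∩ Diego: 08:40–10:00, 10:40–12:00, 17:10–17:50.
Liang ∩ Diego ∩ Keiko: 09:30–10:00, 11:00–12:00, 17:10–17:30.
Liang ∩ Diego ∩ Keiko ∩ Ximena: 09:30–10:00, 11:10–11:20, 17:10–17:30.
Windows ≥ 30 min: 09:30–10:00.

09:30–10:00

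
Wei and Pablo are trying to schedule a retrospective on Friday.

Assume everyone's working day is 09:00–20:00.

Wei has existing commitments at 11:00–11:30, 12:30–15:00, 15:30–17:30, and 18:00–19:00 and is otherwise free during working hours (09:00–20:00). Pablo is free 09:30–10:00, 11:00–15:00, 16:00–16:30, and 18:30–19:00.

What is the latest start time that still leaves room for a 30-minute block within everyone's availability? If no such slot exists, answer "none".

Wei free within 09:00–20:00: 09:00–11:00, 11:30–12:30, 15:00–15:30, 17:30–18:00, 19:00–20:00.
Wei ∩ Pablo: 09:30–10:00, 11:30–12:30.
Windows ≥ 30 min: 09:30–10:00, 11:30–12:30.
Latest start in the last window 11:30–12:30 is 12:30 − 30 min = 12:00.

12:00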